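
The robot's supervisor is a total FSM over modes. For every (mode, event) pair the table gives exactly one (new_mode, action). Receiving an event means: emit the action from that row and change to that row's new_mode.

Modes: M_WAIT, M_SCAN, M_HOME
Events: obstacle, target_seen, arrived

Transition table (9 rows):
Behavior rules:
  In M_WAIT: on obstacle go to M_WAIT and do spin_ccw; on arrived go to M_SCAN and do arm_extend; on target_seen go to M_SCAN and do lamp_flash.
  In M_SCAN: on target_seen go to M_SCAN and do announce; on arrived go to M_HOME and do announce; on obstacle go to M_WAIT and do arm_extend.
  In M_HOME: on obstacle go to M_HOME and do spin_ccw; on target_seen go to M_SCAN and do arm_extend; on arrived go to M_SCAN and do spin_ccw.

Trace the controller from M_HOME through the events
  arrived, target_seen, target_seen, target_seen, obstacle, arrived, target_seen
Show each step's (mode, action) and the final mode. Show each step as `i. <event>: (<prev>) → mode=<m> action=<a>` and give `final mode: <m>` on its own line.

1. arrived: (M_HOME) → mode=M_SCAN action=spin_ccw
2. target_seen: (M_SCAN) → mode=M_SCAN action=announce
3. target_seen: (M_SCAN) → mode=M_SCAN action=announce
4. target_seen: (M_SCAN) → mode=M_SCAN action=announce
5. obstacle: (M_SCAN) → mode=M_WAIT action=arm_extend
6. arrived: (M_WAIT) → mode=M_SCAN action=arm_extend
7. target_seen: (M_SCAN) → mode=M_SCAN action=announce

final mode: M_SCAN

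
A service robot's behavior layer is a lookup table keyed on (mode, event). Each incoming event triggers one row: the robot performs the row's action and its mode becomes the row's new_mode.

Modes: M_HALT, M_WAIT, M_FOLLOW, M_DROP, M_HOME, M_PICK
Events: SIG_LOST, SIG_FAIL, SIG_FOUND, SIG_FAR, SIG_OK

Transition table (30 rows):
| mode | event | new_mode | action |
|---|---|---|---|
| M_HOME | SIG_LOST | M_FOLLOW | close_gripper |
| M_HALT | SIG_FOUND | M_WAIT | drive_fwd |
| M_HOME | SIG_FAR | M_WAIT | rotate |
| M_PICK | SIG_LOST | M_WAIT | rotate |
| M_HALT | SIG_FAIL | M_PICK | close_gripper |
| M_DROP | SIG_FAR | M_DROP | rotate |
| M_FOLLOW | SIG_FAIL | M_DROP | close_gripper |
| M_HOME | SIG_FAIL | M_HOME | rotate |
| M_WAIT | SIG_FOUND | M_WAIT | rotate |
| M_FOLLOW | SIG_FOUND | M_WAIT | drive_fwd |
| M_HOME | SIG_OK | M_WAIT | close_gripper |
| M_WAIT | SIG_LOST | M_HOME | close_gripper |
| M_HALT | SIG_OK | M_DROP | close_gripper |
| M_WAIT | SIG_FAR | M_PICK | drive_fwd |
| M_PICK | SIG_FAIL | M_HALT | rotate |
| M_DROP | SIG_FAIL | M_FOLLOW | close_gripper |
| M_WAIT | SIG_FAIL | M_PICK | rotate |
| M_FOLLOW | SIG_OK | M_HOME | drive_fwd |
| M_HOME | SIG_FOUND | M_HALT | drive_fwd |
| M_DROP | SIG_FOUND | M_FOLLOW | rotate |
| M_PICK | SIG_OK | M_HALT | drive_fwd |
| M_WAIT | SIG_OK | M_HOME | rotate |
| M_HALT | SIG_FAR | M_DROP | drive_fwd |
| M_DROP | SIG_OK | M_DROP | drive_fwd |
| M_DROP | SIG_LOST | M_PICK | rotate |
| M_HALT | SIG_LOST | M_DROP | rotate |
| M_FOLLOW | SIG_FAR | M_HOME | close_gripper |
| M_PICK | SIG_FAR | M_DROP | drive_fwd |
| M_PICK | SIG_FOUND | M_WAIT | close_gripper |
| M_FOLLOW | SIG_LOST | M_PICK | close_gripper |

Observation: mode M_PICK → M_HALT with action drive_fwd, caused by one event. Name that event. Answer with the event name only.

SIG_OK

try SIG_LOST: (M_PICK, SIG_LOST) → (M_WAIT, rotate)
try SIG_FAIL: (M_PICK, SIG_FAIL) → (M_HALT, rotate)
try SIG_FOUND: (M_PICK, SIG_FOUND) → (M_WAIT, close_gripper)
try SIG_FAR: (M_PICK, SIG_FAR) → (M_DROP, drive_fwd)
try SIG_OK: (M_PICK, SIG_OK) → (M_HALT, drive_fwd)  ← matches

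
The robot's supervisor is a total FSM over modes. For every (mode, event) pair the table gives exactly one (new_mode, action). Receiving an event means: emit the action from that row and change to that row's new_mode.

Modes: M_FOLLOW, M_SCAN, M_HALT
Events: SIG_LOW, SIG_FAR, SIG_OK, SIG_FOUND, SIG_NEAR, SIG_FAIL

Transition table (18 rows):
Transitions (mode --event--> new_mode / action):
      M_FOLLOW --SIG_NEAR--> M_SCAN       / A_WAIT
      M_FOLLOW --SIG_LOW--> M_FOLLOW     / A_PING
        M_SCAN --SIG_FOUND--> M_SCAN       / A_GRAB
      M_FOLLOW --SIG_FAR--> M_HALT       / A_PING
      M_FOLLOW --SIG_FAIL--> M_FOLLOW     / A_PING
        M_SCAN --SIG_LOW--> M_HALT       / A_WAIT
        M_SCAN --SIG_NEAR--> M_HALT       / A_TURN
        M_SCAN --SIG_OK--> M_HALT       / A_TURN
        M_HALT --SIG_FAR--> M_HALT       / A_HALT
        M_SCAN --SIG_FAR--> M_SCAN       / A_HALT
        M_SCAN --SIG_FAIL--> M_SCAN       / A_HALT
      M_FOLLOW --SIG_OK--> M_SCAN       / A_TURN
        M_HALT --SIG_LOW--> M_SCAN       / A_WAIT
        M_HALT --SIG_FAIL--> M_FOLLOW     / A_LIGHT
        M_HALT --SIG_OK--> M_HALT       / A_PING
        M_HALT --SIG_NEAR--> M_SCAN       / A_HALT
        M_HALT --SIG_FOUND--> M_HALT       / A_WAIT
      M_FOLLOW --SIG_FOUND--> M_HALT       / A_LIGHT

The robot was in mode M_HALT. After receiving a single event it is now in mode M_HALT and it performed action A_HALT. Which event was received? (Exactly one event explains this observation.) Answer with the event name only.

SIG_FAR

try SIG_LOW: (M_HALT, SIG_LOW) → (M_SCAN, A_WAIT)
try SIG_FAR: (M_HALT, SIG_FAR) → (M_HALT, A_HALT)  ← matches
try SIG_OK: (M_HALT, SIG_OK) → (M_HALT, A_PING)
try SIG_FOUND: (M_HALT, SIG_FOUND) → (M_HALT, A_WAIT)
try SIG_NEAR: (M_HALT, SIG_NEAR) → (M_SCAN, A_HALT)
try SIG_FAIL: (M_HALT, SIG_FAIL) → (M_FOLLOW, A_LIGHT)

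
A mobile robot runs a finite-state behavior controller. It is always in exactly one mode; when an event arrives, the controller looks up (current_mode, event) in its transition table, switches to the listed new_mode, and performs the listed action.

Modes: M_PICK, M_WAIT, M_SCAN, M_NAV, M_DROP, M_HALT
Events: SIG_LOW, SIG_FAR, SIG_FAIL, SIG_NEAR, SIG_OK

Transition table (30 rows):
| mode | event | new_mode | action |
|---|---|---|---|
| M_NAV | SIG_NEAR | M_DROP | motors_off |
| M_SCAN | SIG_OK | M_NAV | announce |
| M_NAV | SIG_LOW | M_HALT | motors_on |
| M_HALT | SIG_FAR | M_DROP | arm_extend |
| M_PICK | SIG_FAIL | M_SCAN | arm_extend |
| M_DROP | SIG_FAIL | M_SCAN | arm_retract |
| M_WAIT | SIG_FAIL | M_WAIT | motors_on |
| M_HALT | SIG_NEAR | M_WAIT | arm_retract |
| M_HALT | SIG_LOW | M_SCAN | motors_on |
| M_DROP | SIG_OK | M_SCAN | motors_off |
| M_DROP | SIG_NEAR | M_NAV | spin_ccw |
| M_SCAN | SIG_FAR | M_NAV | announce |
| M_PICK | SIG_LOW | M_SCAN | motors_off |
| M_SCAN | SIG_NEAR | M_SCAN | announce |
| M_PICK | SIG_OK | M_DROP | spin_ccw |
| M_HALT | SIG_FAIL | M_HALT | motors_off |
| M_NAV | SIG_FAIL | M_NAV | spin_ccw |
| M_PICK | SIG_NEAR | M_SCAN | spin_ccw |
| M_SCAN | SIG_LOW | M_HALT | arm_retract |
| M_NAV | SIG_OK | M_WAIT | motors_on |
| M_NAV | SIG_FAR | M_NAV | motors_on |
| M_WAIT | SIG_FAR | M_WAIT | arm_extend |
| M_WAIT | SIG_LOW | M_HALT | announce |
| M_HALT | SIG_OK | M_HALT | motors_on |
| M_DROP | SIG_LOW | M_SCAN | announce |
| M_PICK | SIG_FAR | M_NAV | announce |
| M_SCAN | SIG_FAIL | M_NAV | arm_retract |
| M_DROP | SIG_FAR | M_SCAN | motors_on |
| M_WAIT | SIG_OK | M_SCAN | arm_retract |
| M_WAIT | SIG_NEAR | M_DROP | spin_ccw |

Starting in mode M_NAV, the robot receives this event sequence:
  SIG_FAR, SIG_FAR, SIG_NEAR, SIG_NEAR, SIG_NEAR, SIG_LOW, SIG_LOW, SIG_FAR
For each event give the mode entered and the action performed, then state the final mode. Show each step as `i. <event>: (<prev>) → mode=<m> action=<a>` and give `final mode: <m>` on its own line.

1. SIG_FAR: (M_NAV) → mode=M_NAV action=motors_on
2. SIG_FAR: (M_NAV) → mode=M_NAV action=motors_on
3. SIG_NEAR: (M_NAV) → mode=M_DROP action=motors_off
4. SIG_NEAR: (M_DROP) → mode=M_NAV action=spin_ccw
5. SIG_NEAR: (M_NAV) → mode=M_DROP action=motors_off
6. SIG_LOW: (M_DROP) → mode=M_SCAN action=announce
7. SIG_LOW: (M_SCAN) → mode=M_HALT action=arm_retract
8. SIG_FAR: (M_HALT) → mode=M_DROP action=arm_extend

final mode: M_DROP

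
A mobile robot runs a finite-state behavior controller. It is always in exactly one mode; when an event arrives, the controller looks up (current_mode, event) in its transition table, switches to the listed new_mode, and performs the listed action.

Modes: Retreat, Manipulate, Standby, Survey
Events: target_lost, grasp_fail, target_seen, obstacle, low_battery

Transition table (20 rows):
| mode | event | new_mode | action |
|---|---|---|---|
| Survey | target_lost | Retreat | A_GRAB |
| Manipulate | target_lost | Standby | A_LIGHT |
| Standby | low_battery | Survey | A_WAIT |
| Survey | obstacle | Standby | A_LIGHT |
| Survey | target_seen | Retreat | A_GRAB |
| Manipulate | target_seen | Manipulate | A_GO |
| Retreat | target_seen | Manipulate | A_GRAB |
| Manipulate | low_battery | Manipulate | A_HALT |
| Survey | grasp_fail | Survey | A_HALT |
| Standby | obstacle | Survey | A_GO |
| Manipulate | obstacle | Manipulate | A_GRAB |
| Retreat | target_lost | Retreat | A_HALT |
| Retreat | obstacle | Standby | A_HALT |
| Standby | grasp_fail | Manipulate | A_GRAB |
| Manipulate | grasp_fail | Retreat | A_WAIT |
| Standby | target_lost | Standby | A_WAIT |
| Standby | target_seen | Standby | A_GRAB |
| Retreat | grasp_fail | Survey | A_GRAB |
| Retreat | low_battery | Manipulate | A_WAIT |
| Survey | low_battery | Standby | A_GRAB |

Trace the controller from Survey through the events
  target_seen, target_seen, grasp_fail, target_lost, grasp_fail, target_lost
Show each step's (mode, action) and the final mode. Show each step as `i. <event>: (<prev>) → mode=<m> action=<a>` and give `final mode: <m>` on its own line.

final mode: Retreat

1. target_seen: (Survey) → mode=Retreat action=A_GRAB
2. target_seen: (Retreat) → mode=Manipulate action=A_GRAB
3. grasp_fail: (Manipulate) → mode=Retreat action=A_WAIT
4. target_lost: (Retreat) → mode=Retreat action=A_HALT
5. grasp_fail: (Retreat) → mode=Survey action=A_GRAB
6. target_lost: (Survey) → mode=Retreat action=A_GRAB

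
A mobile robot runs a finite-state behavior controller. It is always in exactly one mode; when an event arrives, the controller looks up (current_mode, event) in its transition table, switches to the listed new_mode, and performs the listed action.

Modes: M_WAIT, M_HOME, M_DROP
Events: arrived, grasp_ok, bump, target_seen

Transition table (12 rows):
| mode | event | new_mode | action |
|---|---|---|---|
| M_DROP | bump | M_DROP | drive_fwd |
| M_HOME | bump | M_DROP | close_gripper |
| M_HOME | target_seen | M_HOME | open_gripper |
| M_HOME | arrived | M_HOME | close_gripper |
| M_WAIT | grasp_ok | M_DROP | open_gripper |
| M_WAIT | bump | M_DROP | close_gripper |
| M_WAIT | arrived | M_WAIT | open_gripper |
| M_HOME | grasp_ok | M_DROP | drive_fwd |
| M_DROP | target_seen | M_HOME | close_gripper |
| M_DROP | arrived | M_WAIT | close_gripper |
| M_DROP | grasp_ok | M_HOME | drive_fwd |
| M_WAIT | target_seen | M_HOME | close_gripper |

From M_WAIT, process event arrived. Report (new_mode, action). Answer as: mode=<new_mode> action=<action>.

current mode = M_WAIT; filter table to that mode:
  (M_WAIT, grasp_ok) → (M_DROP, open_gripper)
  (M_WAIT, bump) → (M_DROP, close_gripper)
  (M_WAIT, arrived) → (M_WAIT, open_gripper)  ← event matches
  (M_WAIT, target_seen) → (M_HOME, close_gripper)
event = arrived selects (M_WAIT, open_gripper)

mode=M_WAIT action=open_gripper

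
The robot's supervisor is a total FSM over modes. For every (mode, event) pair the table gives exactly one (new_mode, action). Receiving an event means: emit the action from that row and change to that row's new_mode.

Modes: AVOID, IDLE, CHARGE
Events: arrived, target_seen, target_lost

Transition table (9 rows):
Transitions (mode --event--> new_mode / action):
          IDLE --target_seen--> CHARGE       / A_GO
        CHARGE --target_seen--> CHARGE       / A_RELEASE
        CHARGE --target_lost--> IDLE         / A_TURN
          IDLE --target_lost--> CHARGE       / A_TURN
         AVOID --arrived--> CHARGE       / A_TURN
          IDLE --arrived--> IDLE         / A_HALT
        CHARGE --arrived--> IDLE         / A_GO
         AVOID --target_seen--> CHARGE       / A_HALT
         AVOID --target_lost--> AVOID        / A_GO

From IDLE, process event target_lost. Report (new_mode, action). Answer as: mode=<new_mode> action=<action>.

mode=CHARGE action=A_TURN

current mode = IDLE; filter table to that mode:
  (IDLE, target_seen) → (CHARGE, A_GO)
  (IDLE, target_lost) → (CHARGE, A_TURN)  ← event matches
  (IDLE, arrived) → (IDLE, A_HALT)
event = target_lost selects (CHARGE, A_TURN)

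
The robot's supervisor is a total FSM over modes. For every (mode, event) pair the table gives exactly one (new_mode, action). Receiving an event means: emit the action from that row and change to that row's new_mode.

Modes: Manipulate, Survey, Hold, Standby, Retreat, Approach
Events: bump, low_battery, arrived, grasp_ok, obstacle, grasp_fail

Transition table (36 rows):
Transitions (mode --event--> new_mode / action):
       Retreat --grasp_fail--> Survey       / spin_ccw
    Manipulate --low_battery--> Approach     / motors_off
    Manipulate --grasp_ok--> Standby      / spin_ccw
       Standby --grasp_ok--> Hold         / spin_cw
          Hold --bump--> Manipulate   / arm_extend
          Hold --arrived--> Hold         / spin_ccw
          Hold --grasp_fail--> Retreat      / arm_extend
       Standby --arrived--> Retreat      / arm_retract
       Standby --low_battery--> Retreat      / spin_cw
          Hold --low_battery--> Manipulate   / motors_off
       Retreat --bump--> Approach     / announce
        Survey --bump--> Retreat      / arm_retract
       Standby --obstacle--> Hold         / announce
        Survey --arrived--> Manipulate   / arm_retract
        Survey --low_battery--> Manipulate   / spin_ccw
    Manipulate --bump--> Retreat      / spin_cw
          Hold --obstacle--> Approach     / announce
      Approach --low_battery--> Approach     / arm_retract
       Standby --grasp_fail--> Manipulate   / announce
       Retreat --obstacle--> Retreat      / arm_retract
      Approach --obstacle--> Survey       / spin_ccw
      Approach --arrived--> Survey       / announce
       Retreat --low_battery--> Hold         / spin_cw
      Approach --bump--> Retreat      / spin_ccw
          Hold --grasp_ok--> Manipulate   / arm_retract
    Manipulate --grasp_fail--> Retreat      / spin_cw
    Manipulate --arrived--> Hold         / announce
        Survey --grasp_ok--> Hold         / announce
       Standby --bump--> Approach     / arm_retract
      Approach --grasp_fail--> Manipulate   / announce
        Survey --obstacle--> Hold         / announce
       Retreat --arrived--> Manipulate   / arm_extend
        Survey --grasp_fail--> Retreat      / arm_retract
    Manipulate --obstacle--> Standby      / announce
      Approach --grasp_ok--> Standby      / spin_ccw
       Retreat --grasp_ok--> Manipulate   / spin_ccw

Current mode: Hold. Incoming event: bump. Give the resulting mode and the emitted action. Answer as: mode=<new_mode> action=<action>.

current mode = Hold; filter table to that mode:
  (Hold, bump) → (Manipulate, arm_extend)  ← event matches
  (Hold, arrived) → (Hold, spin_ccw)
  (Hold, grasp_fail) → (Retreat, arm_extend)
  (Hold, low_battery) → (Manipulate, motors_off)
  (Hold, obstacle) → (Approach, announce)
  (Hold, grasp_ok) → (Manipulate, arm_retract)
event = bump selects (Manipulate, arm_extend)

mode=Manipulate action=arm_extend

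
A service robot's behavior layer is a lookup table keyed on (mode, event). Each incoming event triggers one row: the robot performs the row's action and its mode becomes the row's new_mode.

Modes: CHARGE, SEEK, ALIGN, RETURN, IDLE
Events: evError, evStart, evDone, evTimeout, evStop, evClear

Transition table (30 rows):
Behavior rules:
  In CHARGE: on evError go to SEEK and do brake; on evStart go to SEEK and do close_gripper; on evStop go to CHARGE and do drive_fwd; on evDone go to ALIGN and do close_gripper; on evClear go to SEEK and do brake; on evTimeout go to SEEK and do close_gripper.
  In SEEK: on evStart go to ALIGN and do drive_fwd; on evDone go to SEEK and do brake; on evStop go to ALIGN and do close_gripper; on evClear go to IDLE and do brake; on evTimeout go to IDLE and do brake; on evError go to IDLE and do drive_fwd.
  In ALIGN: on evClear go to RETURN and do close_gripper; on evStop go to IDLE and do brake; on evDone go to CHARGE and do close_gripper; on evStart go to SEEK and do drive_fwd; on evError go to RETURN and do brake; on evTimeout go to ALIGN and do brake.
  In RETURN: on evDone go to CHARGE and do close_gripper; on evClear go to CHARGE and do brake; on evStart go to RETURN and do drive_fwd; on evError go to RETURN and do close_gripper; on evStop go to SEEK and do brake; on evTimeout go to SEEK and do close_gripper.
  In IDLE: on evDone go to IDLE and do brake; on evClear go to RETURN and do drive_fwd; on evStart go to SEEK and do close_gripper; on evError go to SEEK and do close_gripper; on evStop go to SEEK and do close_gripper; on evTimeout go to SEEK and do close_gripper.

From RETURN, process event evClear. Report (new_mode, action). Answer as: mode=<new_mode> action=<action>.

current mode = RETURN; filter table to that mode:
  (RETURN, evDone) → (CHARGE, close_gripper)
  (RETURN, evClear) → (CHARGE, brake)  ← event matches
  (RETURN, evStart) → (RETURN, drive_fwd)
  (RETURN, evError) → (RETURN, close_gripper)
  (RETURN, evStop) → (SEEK, brake)
  (RETURN, evTimeout) → (SEEK, close_gripper)
event = evClear selects (CHARGE, brake)

mode=CHARGE action=brake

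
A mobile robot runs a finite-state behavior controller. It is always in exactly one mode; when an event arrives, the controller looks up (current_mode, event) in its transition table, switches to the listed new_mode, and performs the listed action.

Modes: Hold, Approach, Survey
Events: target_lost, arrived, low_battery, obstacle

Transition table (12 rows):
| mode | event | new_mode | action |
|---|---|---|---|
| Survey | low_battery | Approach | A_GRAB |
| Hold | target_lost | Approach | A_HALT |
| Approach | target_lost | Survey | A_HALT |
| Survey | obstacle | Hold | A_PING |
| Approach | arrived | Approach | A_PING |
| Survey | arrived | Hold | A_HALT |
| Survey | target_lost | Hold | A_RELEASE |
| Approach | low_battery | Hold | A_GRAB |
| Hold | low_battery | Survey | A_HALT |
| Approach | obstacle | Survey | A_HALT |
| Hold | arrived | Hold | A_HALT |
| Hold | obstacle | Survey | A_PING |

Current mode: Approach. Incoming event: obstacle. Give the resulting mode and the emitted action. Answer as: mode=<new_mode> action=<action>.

current mode = Approach; filter table to that mode:
  (Approach, target_lost) → (Survey, A_HALT)
  (Approach, arrived) → (Approach, A_PING)
  (Approach, low_battery) → (Hold, A_GRAB)
  (Approach, obstacle) → (Survey, A_HALT)  ← event matches
event = obstacle selects (Survey, A_HALT)

mode=Survey action=A_HALT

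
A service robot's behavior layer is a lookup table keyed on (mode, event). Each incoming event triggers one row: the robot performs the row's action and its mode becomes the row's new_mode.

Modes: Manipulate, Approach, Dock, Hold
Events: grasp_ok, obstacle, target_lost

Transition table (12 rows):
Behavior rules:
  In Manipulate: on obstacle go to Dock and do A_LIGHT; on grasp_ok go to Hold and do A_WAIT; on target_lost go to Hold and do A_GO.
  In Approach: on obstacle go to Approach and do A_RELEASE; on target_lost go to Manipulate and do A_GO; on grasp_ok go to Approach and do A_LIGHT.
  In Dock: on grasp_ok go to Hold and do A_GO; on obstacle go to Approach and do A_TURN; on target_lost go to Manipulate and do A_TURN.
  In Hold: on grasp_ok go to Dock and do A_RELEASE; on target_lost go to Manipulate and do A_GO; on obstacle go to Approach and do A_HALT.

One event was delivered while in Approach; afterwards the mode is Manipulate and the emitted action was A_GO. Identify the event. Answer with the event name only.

try grasp_ok: (Approach, grasp_ok) → (Approach, A_LIGHT)
try obstacle: (Approach, obstacle) → (Approach, A_RELEASE)
try target_lost: (Approach, target_lost) → (Manipulate, A_GO)  ← matches

target_lost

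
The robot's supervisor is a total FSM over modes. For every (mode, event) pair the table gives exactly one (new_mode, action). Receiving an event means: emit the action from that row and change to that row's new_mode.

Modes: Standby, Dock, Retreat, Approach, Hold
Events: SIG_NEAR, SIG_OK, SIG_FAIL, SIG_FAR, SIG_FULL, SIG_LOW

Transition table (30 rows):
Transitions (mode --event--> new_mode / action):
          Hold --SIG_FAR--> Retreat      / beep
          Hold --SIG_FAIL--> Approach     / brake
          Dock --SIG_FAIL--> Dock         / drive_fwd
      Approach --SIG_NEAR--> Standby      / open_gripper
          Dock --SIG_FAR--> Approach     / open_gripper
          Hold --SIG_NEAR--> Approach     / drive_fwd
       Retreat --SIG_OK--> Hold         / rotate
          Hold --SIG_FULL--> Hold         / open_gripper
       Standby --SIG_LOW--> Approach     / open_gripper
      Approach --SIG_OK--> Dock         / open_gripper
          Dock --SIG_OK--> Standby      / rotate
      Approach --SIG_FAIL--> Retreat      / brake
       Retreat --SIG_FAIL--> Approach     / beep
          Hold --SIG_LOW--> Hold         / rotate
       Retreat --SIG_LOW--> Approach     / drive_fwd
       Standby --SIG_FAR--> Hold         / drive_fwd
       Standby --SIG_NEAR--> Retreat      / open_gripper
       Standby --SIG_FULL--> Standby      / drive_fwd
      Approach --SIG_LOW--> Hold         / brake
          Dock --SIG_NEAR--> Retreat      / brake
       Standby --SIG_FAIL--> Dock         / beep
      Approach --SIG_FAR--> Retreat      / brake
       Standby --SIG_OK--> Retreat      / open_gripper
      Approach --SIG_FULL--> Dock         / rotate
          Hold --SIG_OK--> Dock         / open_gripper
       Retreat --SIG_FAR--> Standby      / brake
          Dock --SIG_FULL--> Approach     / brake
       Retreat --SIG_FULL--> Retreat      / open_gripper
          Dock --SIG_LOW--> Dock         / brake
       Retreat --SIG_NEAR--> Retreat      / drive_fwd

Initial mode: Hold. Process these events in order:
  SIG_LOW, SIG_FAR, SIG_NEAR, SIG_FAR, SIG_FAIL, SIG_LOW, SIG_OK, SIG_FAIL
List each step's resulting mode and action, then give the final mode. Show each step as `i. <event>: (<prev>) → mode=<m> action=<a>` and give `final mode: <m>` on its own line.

final mode: Dock

1. SIG_LOW: (Hold) → mode=Hold action=rotate
2. SIG_FAR: (Hold) → mode=Retreat action=beep
3. SIG_NEAR: (Retreat) → mode=Retreat action=drive_fwd
4. SIG_FAR: (Retreat) → mode=Standby action=brake
5. SIG_FAIL: (Standby) → mode=Dock action=beep
6. SIG_LOW: (Dock) → mode=Dock action=brake
7. SIG_OK: (Dock) → mode=Standby action=rotate
8. SIG_FAIL: (Standby) → mode=Dock action=beep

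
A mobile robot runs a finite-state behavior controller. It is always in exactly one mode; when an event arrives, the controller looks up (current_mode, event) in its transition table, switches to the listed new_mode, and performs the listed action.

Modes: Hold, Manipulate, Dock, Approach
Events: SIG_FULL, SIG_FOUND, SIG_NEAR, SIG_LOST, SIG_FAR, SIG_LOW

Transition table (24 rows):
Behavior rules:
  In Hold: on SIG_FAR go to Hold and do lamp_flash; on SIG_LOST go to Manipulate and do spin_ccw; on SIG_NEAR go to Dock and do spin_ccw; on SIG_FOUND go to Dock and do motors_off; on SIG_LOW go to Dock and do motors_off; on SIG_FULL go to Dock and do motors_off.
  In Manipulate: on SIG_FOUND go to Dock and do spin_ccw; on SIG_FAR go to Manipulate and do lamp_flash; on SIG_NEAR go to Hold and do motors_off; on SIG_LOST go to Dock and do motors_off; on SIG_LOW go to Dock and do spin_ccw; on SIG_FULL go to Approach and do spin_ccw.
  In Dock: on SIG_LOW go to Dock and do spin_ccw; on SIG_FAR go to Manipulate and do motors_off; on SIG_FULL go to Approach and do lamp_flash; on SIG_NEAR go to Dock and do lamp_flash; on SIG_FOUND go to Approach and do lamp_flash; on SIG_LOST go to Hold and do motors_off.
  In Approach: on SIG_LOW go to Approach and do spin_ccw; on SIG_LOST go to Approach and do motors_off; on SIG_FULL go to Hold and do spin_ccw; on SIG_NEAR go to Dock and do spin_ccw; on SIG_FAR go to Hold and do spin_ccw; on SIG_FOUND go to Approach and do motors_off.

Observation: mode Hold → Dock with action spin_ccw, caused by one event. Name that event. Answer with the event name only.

SIG_NEAR

try SIG_FULL: (Hold, SIG_FULL) → (Dock, motors_off)
try SIG_FOUND: (Hold, SIG_FOUND) → (Dock, motors_off)
try SIG_NEAR: (Hold, SIG_NEAR) → (Dock, spin_ccw)  ← matches
try SIG_LOST: (Hold, SIG_LOST) → (Manipulate, spin_ccw)
try SIG_FAR: (Hold, SIG_FAR) → (Hold, lamp_flash)
try SIG_LOW: (Hold, SIG_LOW) → (Dock, motors_off)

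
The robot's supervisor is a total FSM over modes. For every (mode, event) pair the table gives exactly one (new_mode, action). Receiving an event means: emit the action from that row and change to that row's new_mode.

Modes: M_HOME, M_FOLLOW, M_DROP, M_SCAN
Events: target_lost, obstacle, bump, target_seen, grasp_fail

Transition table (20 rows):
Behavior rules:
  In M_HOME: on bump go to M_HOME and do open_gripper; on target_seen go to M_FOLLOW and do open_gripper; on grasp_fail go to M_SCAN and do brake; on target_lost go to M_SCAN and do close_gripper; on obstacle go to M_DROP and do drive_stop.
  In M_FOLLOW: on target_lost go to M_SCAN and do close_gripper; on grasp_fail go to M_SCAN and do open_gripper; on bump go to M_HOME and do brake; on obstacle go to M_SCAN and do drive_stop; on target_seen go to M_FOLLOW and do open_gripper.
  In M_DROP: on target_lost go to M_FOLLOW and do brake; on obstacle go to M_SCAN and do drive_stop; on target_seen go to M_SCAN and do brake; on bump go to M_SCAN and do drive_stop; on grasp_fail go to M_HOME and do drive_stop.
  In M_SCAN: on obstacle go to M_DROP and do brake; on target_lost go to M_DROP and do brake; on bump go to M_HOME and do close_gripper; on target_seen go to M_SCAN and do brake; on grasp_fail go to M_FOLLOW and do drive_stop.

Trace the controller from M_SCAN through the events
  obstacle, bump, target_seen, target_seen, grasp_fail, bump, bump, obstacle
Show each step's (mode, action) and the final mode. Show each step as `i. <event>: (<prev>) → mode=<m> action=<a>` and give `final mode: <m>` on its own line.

1. obstacle: (M_SCAN) → mode=M_DROP action=brake
2. bump: (M_DROP) → mode=M_SCAN action=drive_stop
3. target_seen: (M_SCAN) → mode=M_SCAN action=brake
4. target_seen: (M_SCAN) → mode=M_SCAN action=brake
5. grasp_fail: (M_SCAN) → mode=M_FOLLOW action=drive_stop
6. bump: (M_FOLLOW) → mode=M_HOME action=brake
7. bump: (M_HOME) → mode=M_HOME action=open_gripper
8. obstacle: (M_HOME) → mode=M_DROP action=drive_stop

final mode: M_DROP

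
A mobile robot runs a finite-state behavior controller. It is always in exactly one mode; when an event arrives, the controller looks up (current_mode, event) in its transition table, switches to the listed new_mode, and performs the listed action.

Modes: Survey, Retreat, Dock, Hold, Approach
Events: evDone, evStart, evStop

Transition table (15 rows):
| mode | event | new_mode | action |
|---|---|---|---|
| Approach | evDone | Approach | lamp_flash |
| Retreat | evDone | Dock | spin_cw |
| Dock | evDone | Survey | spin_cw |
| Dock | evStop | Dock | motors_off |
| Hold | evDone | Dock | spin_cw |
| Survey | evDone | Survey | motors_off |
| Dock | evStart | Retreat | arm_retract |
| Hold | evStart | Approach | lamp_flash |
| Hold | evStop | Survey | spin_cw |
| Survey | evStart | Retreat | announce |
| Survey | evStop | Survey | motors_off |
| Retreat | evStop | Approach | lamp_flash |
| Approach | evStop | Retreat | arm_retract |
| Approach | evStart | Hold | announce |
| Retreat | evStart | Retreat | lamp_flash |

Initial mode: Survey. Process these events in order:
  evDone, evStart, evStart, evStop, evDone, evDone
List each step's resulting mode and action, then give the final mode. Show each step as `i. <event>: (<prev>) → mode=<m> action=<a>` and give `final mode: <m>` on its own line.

final mode: Approach

1. evDone: (Survey) → mode=Survey action=motors_off
2. evStart: (Survey) → mode=Retreat action=announce
3. evStart: (Retreat) → mode=Retreat action=lamp_flash
4. evStop: (Retreat) → mode=Approach action=lamp_flash
5. evDone: (Approach) → mode=Approach action=lamp_flash
6. evDone: (Approach) → mode=Approach action=lamp_flash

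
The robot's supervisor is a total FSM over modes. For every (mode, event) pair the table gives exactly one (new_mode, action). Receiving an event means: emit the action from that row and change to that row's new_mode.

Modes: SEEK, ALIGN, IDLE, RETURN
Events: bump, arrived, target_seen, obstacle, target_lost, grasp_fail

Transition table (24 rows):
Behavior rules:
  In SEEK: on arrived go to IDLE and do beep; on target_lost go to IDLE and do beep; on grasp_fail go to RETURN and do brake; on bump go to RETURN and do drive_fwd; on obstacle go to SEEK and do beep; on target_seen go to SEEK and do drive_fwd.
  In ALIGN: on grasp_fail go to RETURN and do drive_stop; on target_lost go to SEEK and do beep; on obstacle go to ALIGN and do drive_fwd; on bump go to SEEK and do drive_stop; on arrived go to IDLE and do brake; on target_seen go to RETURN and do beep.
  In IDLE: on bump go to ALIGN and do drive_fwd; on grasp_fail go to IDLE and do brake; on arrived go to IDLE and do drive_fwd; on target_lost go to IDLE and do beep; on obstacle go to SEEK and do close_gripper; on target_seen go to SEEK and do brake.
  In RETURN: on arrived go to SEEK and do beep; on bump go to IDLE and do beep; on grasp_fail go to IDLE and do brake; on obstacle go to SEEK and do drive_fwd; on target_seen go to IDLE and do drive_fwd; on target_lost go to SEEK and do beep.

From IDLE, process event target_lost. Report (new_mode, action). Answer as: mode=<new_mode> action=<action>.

current mode = IDLE; filter table to that mode:
  (IDLE, bump) → (ALIGN, drive_fwd)
  (IDLE, grasp_fail) → (IDLE, brake)
  (IDLE, arrived) → (IDLE, drive_fwd)
  (IDLE, target_lost) → (IDLE, beep)  ← event matches
  (IDLE, obstacle) → (SEEK, close_gripper)
  (IDLE, target_seen) → (SEEK, brake)
event = target_lost selects (IDLE, beep)

mode=IDLE action=beep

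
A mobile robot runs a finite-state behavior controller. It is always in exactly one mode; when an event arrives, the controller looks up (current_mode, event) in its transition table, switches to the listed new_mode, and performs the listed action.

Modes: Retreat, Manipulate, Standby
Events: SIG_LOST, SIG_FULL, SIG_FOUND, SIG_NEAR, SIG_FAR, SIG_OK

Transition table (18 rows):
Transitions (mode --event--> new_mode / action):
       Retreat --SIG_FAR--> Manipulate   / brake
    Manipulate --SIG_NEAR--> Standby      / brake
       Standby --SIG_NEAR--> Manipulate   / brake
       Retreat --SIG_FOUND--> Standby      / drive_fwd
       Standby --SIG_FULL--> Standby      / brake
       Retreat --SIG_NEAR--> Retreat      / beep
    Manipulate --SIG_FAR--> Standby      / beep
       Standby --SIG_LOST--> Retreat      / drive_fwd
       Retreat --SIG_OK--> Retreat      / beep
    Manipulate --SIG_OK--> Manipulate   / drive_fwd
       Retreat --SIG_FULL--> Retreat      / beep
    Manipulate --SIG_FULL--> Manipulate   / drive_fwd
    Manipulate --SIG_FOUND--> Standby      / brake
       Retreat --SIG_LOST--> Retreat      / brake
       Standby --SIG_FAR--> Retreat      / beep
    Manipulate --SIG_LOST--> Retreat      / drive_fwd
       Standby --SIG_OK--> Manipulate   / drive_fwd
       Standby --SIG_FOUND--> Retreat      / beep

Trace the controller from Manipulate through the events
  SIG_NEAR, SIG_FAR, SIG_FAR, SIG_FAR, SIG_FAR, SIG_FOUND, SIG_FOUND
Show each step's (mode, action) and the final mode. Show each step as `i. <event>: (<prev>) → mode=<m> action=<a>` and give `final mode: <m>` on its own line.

1. SIG_NEAR: (Manipulate) → mode=Standby action=brake
2. SIG_FAR: (Standby) → mode=Retreat action=beep
3. SIG_FAR: (Retreat) → mode=Manipulate action=brake
4. SIG_FAR: (Manipulate) → mode=Standby action=beep
5. SIG_FAR: (Standby) → mode=Retreat action=beep
6. SIG_FOUND: (Retreat) → mode=Standby action=drive_fwd
7. SIG_FOUND: (Standby) → mode=Retreat action=beep

final mode: Retreat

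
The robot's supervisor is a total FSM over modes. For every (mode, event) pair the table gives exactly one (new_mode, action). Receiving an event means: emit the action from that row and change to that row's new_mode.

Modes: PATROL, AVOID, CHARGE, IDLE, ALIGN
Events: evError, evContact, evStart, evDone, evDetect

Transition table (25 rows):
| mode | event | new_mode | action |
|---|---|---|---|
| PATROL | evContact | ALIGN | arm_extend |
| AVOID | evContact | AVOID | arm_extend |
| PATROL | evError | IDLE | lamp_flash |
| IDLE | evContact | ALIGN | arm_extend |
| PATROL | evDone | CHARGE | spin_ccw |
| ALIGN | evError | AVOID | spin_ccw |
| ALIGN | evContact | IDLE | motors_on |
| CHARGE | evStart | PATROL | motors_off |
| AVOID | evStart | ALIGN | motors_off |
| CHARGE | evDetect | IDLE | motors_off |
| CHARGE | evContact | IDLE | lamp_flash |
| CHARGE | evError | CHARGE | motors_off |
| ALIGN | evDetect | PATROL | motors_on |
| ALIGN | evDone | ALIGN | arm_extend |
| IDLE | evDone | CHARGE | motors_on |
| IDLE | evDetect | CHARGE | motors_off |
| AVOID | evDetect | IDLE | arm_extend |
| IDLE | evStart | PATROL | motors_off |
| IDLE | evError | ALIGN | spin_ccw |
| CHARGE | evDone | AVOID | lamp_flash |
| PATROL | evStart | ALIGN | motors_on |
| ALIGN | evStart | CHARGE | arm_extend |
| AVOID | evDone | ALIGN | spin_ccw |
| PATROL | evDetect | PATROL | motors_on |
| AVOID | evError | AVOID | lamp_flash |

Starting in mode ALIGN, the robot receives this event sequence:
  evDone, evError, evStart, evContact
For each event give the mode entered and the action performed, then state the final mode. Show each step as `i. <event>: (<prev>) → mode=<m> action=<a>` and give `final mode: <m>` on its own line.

1. evDone: (ALIGN) → mode=ALIGN action=arm_extend
2. evError: (ALIGN) → mode=AVOID action=spin_ccw
3. evStart: (AVOID) → mode=ALIGN action=motors_off
4. evContact: (ALIGN) → mode=IDLE action=motors_on

final mode: IDLE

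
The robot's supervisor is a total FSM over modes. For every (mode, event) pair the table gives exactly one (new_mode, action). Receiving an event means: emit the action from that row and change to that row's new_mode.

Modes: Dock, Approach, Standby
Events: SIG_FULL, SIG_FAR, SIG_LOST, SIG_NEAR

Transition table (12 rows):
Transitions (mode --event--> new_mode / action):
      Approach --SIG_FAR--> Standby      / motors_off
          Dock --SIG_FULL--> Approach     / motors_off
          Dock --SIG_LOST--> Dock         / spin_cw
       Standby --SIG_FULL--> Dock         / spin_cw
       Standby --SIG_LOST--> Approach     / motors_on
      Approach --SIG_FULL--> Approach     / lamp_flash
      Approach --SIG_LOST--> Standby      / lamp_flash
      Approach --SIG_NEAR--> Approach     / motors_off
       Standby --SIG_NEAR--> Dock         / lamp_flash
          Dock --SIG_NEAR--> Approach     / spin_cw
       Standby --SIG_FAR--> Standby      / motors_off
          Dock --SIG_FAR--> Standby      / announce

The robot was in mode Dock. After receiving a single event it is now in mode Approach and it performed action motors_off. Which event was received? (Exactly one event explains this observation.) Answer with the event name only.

try SIG_FULL: (Dock, SIG_FULL) → (Approach, motors_off)  ← matches
try SIG_FAR: (Dock, SIG_FAR) → (Standby, announce)
try SIG_LOST: (Dock, SIG_LOST) → (Dock, spin_cw)
try SIG_NEAR: (Dock, SIG_NEAR) → (Approach, spin_cw)

SIG_FULL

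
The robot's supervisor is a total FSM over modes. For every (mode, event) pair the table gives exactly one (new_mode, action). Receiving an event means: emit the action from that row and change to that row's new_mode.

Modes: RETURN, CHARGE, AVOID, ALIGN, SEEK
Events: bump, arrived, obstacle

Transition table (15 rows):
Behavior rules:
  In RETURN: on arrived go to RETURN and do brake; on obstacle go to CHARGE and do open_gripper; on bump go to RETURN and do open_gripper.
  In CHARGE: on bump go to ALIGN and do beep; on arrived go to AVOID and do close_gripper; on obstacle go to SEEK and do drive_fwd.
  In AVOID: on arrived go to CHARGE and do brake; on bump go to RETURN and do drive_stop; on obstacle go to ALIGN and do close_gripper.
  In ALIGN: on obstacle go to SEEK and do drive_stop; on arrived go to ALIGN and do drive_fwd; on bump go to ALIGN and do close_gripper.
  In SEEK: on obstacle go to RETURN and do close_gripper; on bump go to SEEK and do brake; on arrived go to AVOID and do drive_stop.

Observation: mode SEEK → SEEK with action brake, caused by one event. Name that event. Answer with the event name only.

try bump: (SEEK, bump) → (SEEK, brake)  ← matches
try arrived: (SEEK, arrived) → (AVOID, drive_stop)
try obstacle: (SEEK, obstacle) → (RETURN, close_gripper)

bump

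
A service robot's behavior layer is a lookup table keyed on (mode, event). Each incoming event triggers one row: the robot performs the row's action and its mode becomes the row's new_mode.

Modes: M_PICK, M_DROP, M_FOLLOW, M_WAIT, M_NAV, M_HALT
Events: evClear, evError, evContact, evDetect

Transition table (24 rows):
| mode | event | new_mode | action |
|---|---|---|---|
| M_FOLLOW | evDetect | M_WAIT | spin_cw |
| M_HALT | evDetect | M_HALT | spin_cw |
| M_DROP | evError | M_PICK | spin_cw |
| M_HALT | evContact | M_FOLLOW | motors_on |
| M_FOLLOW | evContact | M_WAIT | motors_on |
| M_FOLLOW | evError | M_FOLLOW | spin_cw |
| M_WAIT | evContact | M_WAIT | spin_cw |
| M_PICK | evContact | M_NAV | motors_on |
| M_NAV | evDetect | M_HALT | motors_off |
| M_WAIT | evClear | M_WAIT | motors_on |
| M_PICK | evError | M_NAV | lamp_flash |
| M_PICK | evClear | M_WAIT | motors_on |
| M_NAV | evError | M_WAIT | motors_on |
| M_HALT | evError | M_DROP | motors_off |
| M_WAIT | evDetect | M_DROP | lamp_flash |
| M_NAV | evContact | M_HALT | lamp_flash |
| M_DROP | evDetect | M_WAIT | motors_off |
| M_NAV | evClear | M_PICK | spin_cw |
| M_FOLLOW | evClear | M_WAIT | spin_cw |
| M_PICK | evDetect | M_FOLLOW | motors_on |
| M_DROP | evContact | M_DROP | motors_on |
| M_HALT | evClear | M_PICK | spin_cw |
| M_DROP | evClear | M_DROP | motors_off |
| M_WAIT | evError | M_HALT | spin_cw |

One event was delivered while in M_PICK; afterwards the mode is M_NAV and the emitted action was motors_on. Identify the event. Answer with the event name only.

evContact

try evClear: (M_PICK, evClear) → (M_WAIT, motors_on)
try evError: (M_PICK, evError) → (M_NAV, lamp_flash)
try evContact: (M_PICK, evContact) → (M_NAV, motors_on)  ← matches
try evDetect: (M_PICK, evDetect) → (M_FOLLOW, motors_on)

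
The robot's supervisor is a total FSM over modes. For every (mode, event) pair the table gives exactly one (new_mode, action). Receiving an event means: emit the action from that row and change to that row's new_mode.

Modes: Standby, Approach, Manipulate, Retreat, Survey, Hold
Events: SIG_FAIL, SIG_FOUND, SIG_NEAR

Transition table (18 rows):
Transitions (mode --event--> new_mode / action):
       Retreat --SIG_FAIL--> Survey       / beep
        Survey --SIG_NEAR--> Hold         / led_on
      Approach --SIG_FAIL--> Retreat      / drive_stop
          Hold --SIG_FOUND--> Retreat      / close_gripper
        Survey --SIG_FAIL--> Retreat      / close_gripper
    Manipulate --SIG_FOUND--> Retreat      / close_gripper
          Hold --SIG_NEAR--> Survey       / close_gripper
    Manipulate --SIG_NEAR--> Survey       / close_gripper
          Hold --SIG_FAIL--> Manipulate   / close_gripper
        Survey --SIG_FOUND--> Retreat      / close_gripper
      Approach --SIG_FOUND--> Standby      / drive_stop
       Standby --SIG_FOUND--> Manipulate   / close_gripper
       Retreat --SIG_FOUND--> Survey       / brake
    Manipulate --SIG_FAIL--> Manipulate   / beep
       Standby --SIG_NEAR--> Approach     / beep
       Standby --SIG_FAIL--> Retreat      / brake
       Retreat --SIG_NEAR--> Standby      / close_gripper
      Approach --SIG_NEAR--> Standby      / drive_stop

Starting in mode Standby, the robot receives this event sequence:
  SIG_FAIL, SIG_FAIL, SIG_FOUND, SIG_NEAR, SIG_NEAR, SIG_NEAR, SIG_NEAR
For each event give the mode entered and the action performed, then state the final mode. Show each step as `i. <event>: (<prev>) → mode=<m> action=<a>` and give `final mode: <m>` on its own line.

final mode: Approach

1. SIG_FAIL: (Standby) → mode=Retreat action=brake
2. SIG_FAIL: (Retreat) → mode=Survey action=beep
3. SIG_FOUND: (Survey) → mode=Retreat action=close_gripper
4. SIG_NEAR: (Retreat) → mode=Standby action=close_gripper
5. SIG_NEAR: (Standby) → mode=Approach action=beep
6. SIG_NEAR: (Approach) → mode=Standby action=drive_stop
7. SIG_NEAR: (Standby) → mode=Approach action=beep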